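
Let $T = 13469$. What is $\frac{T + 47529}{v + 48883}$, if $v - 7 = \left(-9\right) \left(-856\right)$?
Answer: $\frac{30499}{28297} \approx 1.0778$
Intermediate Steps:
$v = 7711$ ($v = 7 - -7704 = 7 + 7704 = 7711$)
$\frac{T + 47529}{v + 48883} = \frac{13469 + 47529}{7711 + 48883} = \frac{60998}{56594} = 60998 \cdot \frac{1}{56594} = \frac{30499}{28297}$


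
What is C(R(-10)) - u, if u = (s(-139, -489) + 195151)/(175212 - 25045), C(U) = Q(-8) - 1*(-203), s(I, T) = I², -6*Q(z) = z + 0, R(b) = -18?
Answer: 91408955/450501 ≈ 202.91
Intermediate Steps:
Q(z) = -z/6 (Q(z) = -(z + 0)/6 = -z/6)
C(U) = 613/3 (C(U) = -⅙*(-8) - 1*(-203) = 4/3 + 203 = 613/3)
u = 214472/150167 (u = ((-139)² + 195151)/(175212 - 25045) = (19321 + 195151)/150167 = 214472*(1/150167) = 214472/150167 ≈ 1.4282)
C(R(-10)) - u = 613/3 - 1*214472/150167 = 613/3 - 214472/150167 = 91408955/450501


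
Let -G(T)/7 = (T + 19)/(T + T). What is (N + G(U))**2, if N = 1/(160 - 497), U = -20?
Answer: 5755201/181710400 ≈ 0.031672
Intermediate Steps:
G(T) = -7*(19 + T)/(2*T) (G(T) = -7*(T + 19)/(T + T) = -7*(19 + T)/(2*T))
N = -1/337 (N = 1/(-337) = -1/337 ≈ -0.0029674)
(N + G(U))**2 = (-1/337 + (7/2)*(-19 - 1*(-20))/(-20))**2 = (-1/337 + (7/2)*(-1/20)*(-19 + 20))**2 = (-1/337 + (7/2)*(-1/20)*1)**2 = (-1/337 - 7/40)**2 = (-2399/13480)**2 = 5755201/181710400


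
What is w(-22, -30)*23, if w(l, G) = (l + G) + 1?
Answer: -1173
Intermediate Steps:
w(l, G) = 1 + G + l (w(l, G) = (G + l) + 1 = 1 + G + l)
w(-22, -30)*23 = (1 - 30 - 22)*23 = -51*23 = -1173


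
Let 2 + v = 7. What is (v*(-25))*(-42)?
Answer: 5250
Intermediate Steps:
v = 5 (v = -2 + 7 = 5)
(v*(-25))*(-42) = (5*(-25))*(-42) = -125*(-42) = 5250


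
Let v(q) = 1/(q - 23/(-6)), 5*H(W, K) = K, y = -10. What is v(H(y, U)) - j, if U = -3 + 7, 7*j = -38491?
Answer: 5350459/973 ≈ 5498.9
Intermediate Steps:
j = -38491/7 (j = (⅐)*(-38491) = -38491/7 ≈ -5498.7)
U = 4
H(W, K) = K/5
v(q) = 1/(23/6 + q) (v(q) = 1/(q - 23*(-⅙)) = 1/(q + 23/6) = 1/(23/6 + q))
v(H(y, U)) - j = 6/(23 + 6*((⅕)*4)) - 1*(-38491/7) = 6/(23 + 6*(⅘)) + 38491/7 = 6/(23 + 24/5) + 38491/7 = 6/(139/5) + 38491/7 = 6*(5/139) + 38491/7 = 30/139 + 38491/7 = 5350459/973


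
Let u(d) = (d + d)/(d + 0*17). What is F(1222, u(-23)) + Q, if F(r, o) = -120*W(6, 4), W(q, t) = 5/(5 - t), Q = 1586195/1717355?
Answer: -205765361/343471 ≈ -599.08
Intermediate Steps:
Q = 317239/343471 (Q = 1586195*(1/1717355) = 317239/343471 ≈ 0.92363)
u(d) = 2 (u(d) = (2*d)/(d + 0) = (2*d)/d = 2)
F(r, o) = -600 (F(r, o) = -(-600)/(-5 + 4) = -(-600)/(-1) = -(-600)*(-1) = -120*5 = -600)
F(1222, u(-23)) + Q = -600 + 317239/343471 = -205765361/343471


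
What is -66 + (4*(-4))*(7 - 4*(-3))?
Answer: -370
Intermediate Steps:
-66 + (4*(-4))*(7 - 4*(-3)) = -66 - 16*(7 + 12) = -66 - 16*19 = -66 - 304 = -370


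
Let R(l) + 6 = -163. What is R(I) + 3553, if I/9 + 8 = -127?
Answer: 3384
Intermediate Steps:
I = -1215 (I = -72 + 9*(-127) = -72 - 1143 = -1215)
R(l) = -169 (R(l) = -6 - 163 = -169)
R(I) + 3553 = -169 + 3553 = 3384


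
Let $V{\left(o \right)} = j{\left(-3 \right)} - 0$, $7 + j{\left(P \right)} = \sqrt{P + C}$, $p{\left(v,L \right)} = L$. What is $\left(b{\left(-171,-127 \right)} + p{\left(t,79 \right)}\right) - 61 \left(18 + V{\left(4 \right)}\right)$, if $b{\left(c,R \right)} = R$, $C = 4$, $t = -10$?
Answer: $-780$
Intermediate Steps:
$j{\left(P \right)} = -7 + \sqrt{4 + P}$ ($j{\left(P \right)} = -7 + \sqrt{P + 4} = -7 + \sqrt{4 + P}$)
$V{\left(o \right)} = -6$ ($V{\left(o \right)} = \left(-7 + \sqrt{4 - 3}\right) - 0 = \left(-7 + \sqrt{1}\right) + 0 = \left(-7 + 1\right) + 0 = -6 + 0 = -6$)
$\left(b{\left(-171,-127 \right)} + p{\left(t,79 \right)}\right) - 61 \left(18 + V{\left(4 \right)}\right) = \left(-127 + 79\right) - 61 \left(18 - 6\right) = -48 - 732 = -780$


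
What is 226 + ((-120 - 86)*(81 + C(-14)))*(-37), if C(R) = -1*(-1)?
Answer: 625230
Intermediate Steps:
C(R) = 1
226 + ((-120 - 86)*(81 + C(-14)))*(-37) = 226 + ((-120 - 86)*(81 + 1))*(-37) = 226 - 206*82*(-37) = 226 - 16892*(-37) = 226 + 625004 = 625230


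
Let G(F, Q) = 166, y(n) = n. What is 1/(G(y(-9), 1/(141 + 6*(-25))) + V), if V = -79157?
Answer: -1/78991 ≈ -1.2660e-5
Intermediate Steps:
1/(G(y(-9), 1/(141 + 6*(-25))) + V) = 1/(166 - 79157) = 1/(-78991) = -1/78991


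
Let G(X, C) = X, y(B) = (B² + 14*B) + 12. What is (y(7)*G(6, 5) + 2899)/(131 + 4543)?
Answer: 3853/4674 ≈ 0.82435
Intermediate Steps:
y(B) = 12 + B² + 14*B
(y(7)*G(6, 5) + 2899)/(131 + 4543) = ((12 + 7² + 14*7)*6 + 2899)/(131 + 4543) = ((12 + 49 + 98)*6 + 2899)/4674 = (159*6 + 2899)*(1/4674) = (954 + 2899)*(1/4674) = 3853*(1/4674) = 3853/4674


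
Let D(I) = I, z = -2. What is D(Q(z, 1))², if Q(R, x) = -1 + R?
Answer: 9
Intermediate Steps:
D(Q(z, 1))² = (-1 - 2)² = (-3)² = 9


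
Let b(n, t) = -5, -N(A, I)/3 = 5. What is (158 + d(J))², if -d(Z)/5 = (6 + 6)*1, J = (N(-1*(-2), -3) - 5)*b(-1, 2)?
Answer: 9604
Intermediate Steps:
N(A, I) = -15 (N(A, I) = -3*5 = -15)
J = 100 (J = (-15 - 5)*(-5) = -20*(-5) = 100)
d(Z) = -60 (d(Z) = -5*(6 + 6) = -60)
(158 + d(J))² = (158 - 60)² = 98² = 9604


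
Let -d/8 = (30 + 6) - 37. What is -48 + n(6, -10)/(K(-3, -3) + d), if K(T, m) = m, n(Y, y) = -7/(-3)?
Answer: -713/15 ≈ -47.533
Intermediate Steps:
n(Y, y) = 7/3 (n(Y, y) = -7*(-⅓) = 7/3)
d = 8 (d = -8*((30 + 6) - 37) = -8*(36 - 37) = -8*(-1) = 8)
-48 + n(6, -10)/(K(-3, -3) + d) = -48 + (7/3)/(-3 + 8) = -48 + (7/3)/5 = -48 + (⅕)*(7/3) = -48 + 7/15 = -713/15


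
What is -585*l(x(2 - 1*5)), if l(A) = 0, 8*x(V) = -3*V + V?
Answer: 0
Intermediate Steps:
x(V) = -V/4 (x(V) = (-3*V + V)/8 = (-2*V)/8 = -V/4)
-585*l(x(2 - 1*5)) = -585*0 = 0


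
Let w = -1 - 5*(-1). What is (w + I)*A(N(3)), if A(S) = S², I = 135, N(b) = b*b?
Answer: 11259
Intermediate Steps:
N(b) = b²
w = 4 (w = -1 + 5 = 4)
(w + I)*A(N(3)) = (4 + 135)*(3²)² = 139*9² = 139*81 = 11259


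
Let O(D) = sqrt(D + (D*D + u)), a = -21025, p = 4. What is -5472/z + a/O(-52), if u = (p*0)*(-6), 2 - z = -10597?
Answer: -1824/3533 - 21025*sqrt(663)/1326 ≈ -408.79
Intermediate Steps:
z = 10599 (z = 2 - 1*(-10597) = 2 + 10597 = 10599)
u = 0 (u = (4*0)*(-6) = 0*(-6) = 0)
O(D) = sqrt(D + D**2) (O(D) = sqrt(D + (D*D + 0)) = sqrt(D + (D**2 + 0)) = sqrt(D + D**2))
-5472/z + a/O(-52) = -5472/10599 - 21025*sqrt(663)/1326 = -5472*1/10599 - 21025*sqrt(663)/1326 = -1824/3533 - 21025*sqrt(663)/1326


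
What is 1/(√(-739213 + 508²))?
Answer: -I*√53461/160383 ≈ -0.0014417*I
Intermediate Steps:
1/(√(-739213 + 508²)) = 1/(√(-739213 + 258064)) = 1/(√(-481149)) = 1/(3*I*√53461) = -I*√53461/160383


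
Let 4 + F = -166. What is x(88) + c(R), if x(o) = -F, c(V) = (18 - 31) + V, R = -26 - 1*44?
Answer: 87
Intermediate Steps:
R = -70 (R = -26 - 44 = -70)
F = -170 (F = -4 - 166 = -170)
c(V) = -13 + V
x(o) = 170 (x(o) = -1*(-170) = 170)
x(88) + c(R) = 170 + (-13 - 70) = 170 - 83 = 87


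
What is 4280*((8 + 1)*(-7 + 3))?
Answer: -154080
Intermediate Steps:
4280*((8 + 1)*(-7 + 3)) = 4280*(9*(-4)) = 4280*(-36) = -154080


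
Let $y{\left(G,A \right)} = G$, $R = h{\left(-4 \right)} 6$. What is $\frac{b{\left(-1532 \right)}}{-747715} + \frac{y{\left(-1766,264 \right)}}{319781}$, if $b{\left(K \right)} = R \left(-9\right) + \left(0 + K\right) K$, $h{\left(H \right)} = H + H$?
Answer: $- \frac{751992291826}{239105050415} \approx -3.145$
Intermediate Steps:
$h{\left(H \right)} = 2 H$
$R = -48$ ($R = 2 \left(-4\right) 6 = \left(-8\right) 6 = -48$)
$b{\left(K \right)} = 432 + K^{2}$ ($b{\left(K \right)} = \left(-48\right) \left(-9\right) + \left(0 + K\right) K = 432 + K K = 432 + K^{2}$)
$\frac{b{\left(-1532 \right)}}{-747715} + \frac{y{\left(-1766,264 \right)}}{319781} = \frac{432 + \left(-1532\right)^{2}}{-747715} - \frac{1766}{319781} = \left(432 + 2347024\right) \left(- \frac{1}{747715}\right) - \frac{1766}{319781} = 2347456 \left(- \frac{1}{747715}\right) - \frac{1766}{319781} = - \frac{2347456}{747715} - \frac{1766}{319781} = - \frac{751992291826}{239105050415}$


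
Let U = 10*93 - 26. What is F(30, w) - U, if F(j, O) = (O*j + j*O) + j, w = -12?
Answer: -1594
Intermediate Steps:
F(j, O) = j + 2*O*j (F(j, O) = (O*j + O*j) + j = 2*O*j + j = j + 2*O*j)
U = 904 (U = 930 - 26 = 904)
F(30, w) - U = 30*(1 + 2*(-12)) - 1*904 = 30*(1 - 24) - 904 = 30*(-23) - 904 = -690 - 904 = -1594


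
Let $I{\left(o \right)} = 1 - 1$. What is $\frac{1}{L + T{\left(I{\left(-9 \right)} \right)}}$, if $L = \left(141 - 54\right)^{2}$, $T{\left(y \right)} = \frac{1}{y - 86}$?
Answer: $\frac{86}{650933} \approx 0.00013212$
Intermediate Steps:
$I{\left(o \right)} = 0$
$T{\left(y \right)} = \frac{1}{-86 + y}$
$L = 7569$ ($L = 87^{2} = 7569$)
$\frac{1}{L + T{\left(I{\left(-9 \right)} \right)}} = \frac{1}{7569 + \frac{1}{-86 + 0}} = \frac{1}{7569 + \frac{1}{-86}} = \frac{1}{7569 - \frac{1}{86}} = \frac{1}{\frac{650933}{86}} = \frac{86}{650933}$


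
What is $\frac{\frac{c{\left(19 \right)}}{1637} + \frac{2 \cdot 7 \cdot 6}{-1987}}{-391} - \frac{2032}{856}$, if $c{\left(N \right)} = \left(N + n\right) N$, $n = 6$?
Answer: $- \frac{323126810685}{136084004803} \approx -2.3745$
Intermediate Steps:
$c{\left(N \right)} = N \left(6 + N\right)$ ($c{\left(N \right)} = \left(N + 6\right) N = \left(6 + N\right) N = N \left(6 + N\right)$)
$\frac{\frac{c{\left(19 \right)}}{1637} + \frac{2 \cdot 7 \cdot 6}{-1987}}{-391} - \frac{2032}{856} = \frac{\frac{19 \left(6 + 19\right)}{1637} + \frac{2 \cdot 7 \cdot 6}{-1987}}{-391} - \frac{2032}{856} = \left(19 \cdot 25 \cdot \frac{1}{1637} + 14 \cdot 6 \left(- \frac{1}{1987}\right)\right) \left(- \frac{1}{391}\right) - \frac{254}{107} = \left(475 \cdot \frac{1}{1637} + 84 \left(- \frac{1}{1987}\right)\right) \left(- \frac{1}{391}\right) - \frac{254}{107} = \left(\frac{475}{1637} - \frac{84}{1987}\right) \left(- \frac{1}{391}\right) - \frac{254}{107} = \frac{806317}{3252719} \left(- \frac{1}{391}\right) - \frac{254}{107} = - \frac{806317}{1271813129} - \frac{254}{107} = - \frac{323126810685}{136084004803}$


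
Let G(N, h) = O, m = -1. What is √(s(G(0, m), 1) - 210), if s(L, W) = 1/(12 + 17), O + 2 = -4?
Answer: I*√176581/29 ≈ 14.49*I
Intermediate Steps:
O = -6 (O = -2 - 4 = -6)
G(N, h) = -6
s(L, W) = 1/29
√(s(G(0, m), 1) - 210) = √(1/29 - 210) = √(-6089/29) = I*√176581/29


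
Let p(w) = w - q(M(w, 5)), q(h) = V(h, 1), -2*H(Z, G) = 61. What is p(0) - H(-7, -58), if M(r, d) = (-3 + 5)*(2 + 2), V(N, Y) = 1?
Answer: 59/2 ≈ 29.500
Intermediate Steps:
H(Z, G) = -61/2 (H(Z, G) = -½*61 = -61/2)
M(r, d) = 8 (M(r, d) = 2*4 = 8)
q(h) = 1
p(w) = -1 + w (p(w) = w - 1*1 = w - 1 = -1 + w)
p(0) - H(-7, -58) = (-1 + 0) - 1*(-61/2) = -1 + 61/2 = 59/2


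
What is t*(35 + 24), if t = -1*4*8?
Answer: -1888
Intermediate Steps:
t = -32 (t = -4*8 = -32)
t*(35 + 24) = -32*(35 + 24) = -32*59 = -1888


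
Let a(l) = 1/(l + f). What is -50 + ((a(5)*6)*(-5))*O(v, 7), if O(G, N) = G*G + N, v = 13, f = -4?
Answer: -5330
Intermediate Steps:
O(G, N) = N + G**2 (O(G, N) = G**2 + N = N + G**2)
a(l) = 1/(-4 + l) (a(l) = 1/(l - 4) = 1/(-4 + l))
-50 + ((a(5)*6)*(-5))*O(v, 7) = -50 + ((6/(-4 + 5))*(-5))*(7 + 13**2) = -50 + ((6/1)*(-5))*(7 + 169) = -50 + ((1*6)*(-5))*176 = -50 + (6*(-5))*176 = -50 - 30*176 = -50 - 5280 = -5330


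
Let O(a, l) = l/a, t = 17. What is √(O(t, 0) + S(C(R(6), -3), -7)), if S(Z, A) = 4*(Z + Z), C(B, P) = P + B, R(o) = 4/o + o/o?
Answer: 4*I*√6/3 ≈ 3.266*I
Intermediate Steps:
R(o) = 1 + 4/o (R(o) = 4/o + 1 = 1 + 4/o)
C(B, P) = B + P
S(Z, A) = 8*Z (S(Z, A) = 4*(2*Z) = 8*Z)
√(O(t, 0) + S(C(R(6), -3), -7)) = √(0/17 + 8*((4 + 6)/6 - 3)) = √(0*(1/17) + 8*((⅙)*10 - 3)) = √(0 + 8*(5/3 - 3)) = √(0 + 8*(-4/3)) = √(0 - 32/3) = √(-32/3) = 4*I*√6/3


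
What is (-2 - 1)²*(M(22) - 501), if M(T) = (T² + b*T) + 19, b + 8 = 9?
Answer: 216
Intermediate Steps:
b = 1 (b = -8 + 9 = 1)
M(T) = 19 + T + T² (M(T) = (T² + 1*T) + 19 = (T² + T) + 19 = (T + T²) + 19 = 19 + T + T²)
(-2 - 1)²*(M(22) - 501) = (-2 - 1)²*((19 + 22 + 22²) - 501) = (-3)²*((19 + 22 + 484) - 501) = 9*(525 - 501) = 9*24 = 216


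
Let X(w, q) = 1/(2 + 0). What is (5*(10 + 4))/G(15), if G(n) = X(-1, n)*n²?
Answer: 28/45 ≈ 0.62222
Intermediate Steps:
X(w, q) = ½ (X(w, q) = 1/2 = ½)
G(n) = n²/2
(5*(10 + 4))/G(15) = (5*(10 + 4))/(((½)*15²)) = (5*14)/(((½)*225)) = 70/(225/2) = 70*(2/225) = 28/45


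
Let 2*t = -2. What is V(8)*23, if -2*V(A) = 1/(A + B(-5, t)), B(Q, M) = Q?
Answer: -23/6 ≈ -3.8333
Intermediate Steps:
t = -1 (t = (½)*(-2) = -1)
V(A) = -1/(2*(-5 + A)) (V(A) = -1/(2*(A - 5)) = -1/(2*(-5 + A)))
V(8)*23 = -1/(-10 + 2*8)*23 = -1/(-10 + 16)*23 = -1/6*23 = -1*⅙*23 = -⅙*23 = -23/6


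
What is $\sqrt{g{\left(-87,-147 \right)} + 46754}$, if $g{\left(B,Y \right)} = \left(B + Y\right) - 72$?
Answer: $4 \sqrt{2903} \approx 215.52$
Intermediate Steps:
$g{\left(B,Y \right)} = -72 + B + Y$
$\sqrt{g{\left(-87,-147 \right)} + 46754} = \sqrt{\left(-72 - 87 - 147\right) + 46754} = \sqrt{-306 + 46754} = \sqrt{46448} = 4 \sqrt{2903}$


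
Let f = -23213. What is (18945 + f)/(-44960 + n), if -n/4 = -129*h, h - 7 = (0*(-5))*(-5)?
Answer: 1067/10337 ≈ 0.10322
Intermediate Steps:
h = 7 (h = 7 + (0*(-5))*(-5) = 7 + 0*(-5) = 7 + 0 = 7)
n = 3612 (n = -(-516)*7 = -4*(-903) = 3612)
(18945 + f)/(-44960 + n) = (18945 - 23213)/(-44960 + 3612) = -4268/(-41348) = -4268*(-1/41348) = 1067/10337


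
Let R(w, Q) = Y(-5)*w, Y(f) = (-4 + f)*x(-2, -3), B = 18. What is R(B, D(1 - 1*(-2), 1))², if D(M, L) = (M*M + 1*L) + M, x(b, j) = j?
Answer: 236196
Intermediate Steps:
Y(f) = 12 - 3*f (Y(f) = (-4 + f)*(-3) = 12 - 3*f)
D(M, L) = L + M + M² (D(M, L) = (M² + L) + M = (L + M²) + M = L + M + M²)
R(w, Q) = 27*w (R(w, Q) = (12 - 3*(-5))*w = (12 + 15)*w = 27*w)
R(B, D(1 - 1*(-2), 1))² = (27*18)² = 486² = 236196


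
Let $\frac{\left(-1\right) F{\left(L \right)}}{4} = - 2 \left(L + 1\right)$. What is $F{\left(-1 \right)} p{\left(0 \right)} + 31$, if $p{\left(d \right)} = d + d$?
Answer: $31$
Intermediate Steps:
$p{\left(d \right)} = 2 d$
$F{\left(L \right)} = 8 + 8 L$ ($F{\left(L \right)} = - 4 \left(- 2 \left(L + 1\right)\right) = - 4 \left(- 2 \left(1 + L\right)\right) = - 4 \left(-2 - 2 L\right) = 8 + 8 L$)
$F{\left(-1 \right)} p{\left(0 \right)} + 31 = \left(8 + 8 \left(-1\right)\right) 2 \cdot 0 + 31 = \left(8 - 8\right) 0 + 31 = 0 \cdot 0 + 31 = 0 + 31 = 31$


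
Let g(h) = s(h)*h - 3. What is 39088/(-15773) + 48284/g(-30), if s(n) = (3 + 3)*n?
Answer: 550625596/85126881 ≈ 6.4683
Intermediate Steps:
s(n) = 6*n
g(h) = -3 + 6*h**2 (g(h) = (6*h)*h - 3 = 6*h**2 - 3 = -3 + 6*h**2)
39088/(-15773) + 48284/g(-30) = 39088/(-15773) + 48284/(-3 + 6*(-30)**2) = 39088*(-1/15773) + 48284/(-3 + 6*900) = -39088/15773 + 48284/(-3 + 5400) = -39088/15773 + 48284/5397 = 550625596/85126881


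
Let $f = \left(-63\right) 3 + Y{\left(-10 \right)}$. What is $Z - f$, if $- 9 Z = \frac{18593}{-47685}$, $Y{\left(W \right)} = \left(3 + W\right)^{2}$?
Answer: $\frac{60101693}{429165} \approx 140.04$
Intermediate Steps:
$Z = \frac{18593}{429165}$ ($Z = - \frac{18593 \frac{1}{-47685}}{9} = - \frac{18593 \left(- \frac{1}{47685}\right)}{9} = \left(- \frac{1}{9}\right) \left(- \frac{18593}{47685}\right) = \frac{18593}{429165} \approx 0.043324$)
$f = -140$ ($f = \left(-63\right) 3 + \left(3 - 10\right)^{2} = -189 + \left(-7\right)^{2} = -189 + 49 = -140$)
$Z - f = \frac{18593}{429165} - -140 = \frac{18593}{429165} + 140 = \frac{60101693}{429165}$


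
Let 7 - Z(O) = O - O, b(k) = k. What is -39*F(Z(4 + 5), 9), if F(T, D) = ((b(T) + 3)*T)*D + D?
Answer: -24921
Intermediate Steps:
Z(O) = 7 (Z(O) = 7 - (O - O) = 7 - 1*0 = 7 + 0 = 7)
F(T, D) = D + D*T*(3 + T) (F(T, D) = ((T + 3)*T)*D + D = ((3 + T)*T)*D + D = (T*(3 + T))*D + D = D*T*(3 + T) + D = D + D*T*(3 + T))
-39*F(Z(4 + 5), 9) = -351*(1 + 7² + 3*7) = -351*(1 + 49 + 21) = -351*71 = -39*639 = -24921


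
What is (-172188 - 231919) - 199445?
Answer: -603552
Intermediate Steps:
(-172188 - 231919) - 199445 = -404107 - 199445 = -603552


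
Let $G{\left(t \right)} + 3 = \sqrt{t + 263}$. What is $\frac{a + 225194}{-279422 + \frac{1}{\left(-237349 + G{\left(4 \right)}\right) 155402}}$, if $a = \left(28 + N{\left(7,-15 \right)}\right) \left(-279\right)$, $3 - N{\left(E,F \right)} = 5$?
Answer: $- \frac{82850768295526882274219728090400}{106223398085127625699825120472209} + \frac{33868311880 \sqrt{267}}{106223398085127625699825120472209} \approx -0.77997$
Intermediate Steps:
$N{\left(E,F \right)} = -2$ ($N{\left(E,F \right)} = 3 - 5 = -2$)
$G{\left(t \right)} = -3 + \sqrt{263 + t}$ ($G{\left(t \right)} = -3 + \sqrt{t + 263} = -3 + \sqrt{263 + t}$)
$a = -7254$ ($a = \left(28 - 2\right) \left(-279\right) = 26 \left(-279\right) = -7254$)
$\frac{a + 225194}{-279422 + \frac{1}{\left(-237349 + G{\left(4 \right)}\right) 155402}} = \frac{-7254 + 225194}{-279422 + \frac{1}{\left(-237349 - \left(3 - \sqrt{263 + 4}\right)\right) 155402}} = \frac{217940}{-279422 + \frac{1}{-237349 - \left(3 - \sqrt{267}\right)} \frac{1}{155402}} = \frac{217940}{-279422 + \frac{1}{-237352 + \sqrt{267}} \cdot \frac{1}{155402}} = \frac{217940}{-279422 + \frac{1}{155402 \left(-237352 + \sqrt{267}\right)}}$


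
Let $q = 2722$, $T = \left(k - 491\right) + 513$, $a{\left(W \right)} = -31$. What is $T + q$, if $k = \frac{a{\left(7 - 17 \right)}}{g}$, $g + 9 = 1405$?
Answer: $\frac{3830593}{1396} \approx 2744.0$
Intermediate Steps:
$g = 1396$ ($g = -9 + 1405 = 1396$)
$k = - \frac{31}{1396} \approx -0.022206$
$T = \frac{30681}{1396}$ ($T = \left(- \frac{31}{1396} - 491\right) + 513 = - \frac{685467}{1396} + 513 = \frac{30681}{1396} \approx 21.978$)
$T + q = \frac{30681}{1396} + 2722 = \frac{3830593}{1396}$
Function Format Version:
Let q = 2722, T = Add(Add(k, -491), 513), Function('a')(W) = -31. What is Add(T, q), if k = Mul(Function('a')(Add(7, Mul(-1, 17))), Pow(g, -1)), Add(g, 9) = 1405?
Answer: Rational(3830593, 1396) ≈ 2744.0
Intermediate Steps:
g = 1396 (g = Add(-9, 1405) = 1396)
k = Rational(-31, 1396) (k = Mul(-31, Pow(1396, -1)) = Mul(-31, Rational(1, 1396)) = Rational(-31, 1396) ≈ -0.022206)
T = Rational(30681, 1396) (T = Add(Add(Rational(-31, 1396), -491), 513) = Add(Rational(-685467, 1396), 513) = Rational(30681, 1396) ≈ 21.978)
Add(T, q) = Add(Rational(30681, 1396), 2722) = Rational(3830593, 1396)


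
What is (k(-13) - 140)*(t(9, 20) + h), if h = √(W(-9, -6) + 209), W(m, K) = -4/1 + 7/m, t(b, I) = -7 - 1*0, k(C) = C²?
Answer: -203 + 29*√1838/3 ≈ 211.43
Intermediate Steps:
t(b, I) = -7 (t(b, I) = -7 + 0 = -7)
W(m, K) = -4 + 7/m (W(m, K) = -4*1 + 7/m = -4 + 7/m)
h = √1838/3 (h = √((-4 + 7/(-9)) + 209) = √((-4 + 7*(-⅑)) + 209) = √((-4 - 7/9) + 209) = √(-43/9 + 209) = √(1838/9) = √1838/3 ≈ 14.291)
(k(-13) - 140)*(t(9, 20) + h) = ((-13)² - 140)*(-7 + √1838/3) = (169 - 140)*(-7 + √1838/3) = 29*(-7 + √1838/3) = -203 + 29*√1838/3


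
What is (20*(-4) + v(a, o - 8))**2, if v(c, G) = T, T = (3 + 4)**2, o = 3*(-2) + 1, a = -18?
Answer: 961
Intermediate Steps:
o = -5 (o = -6 + 1 = -5)
T = 49 (T = 7**2 = 49)
v(c, G) = 49
(20*(-4) + v(a, o - 8))**2 = (20*(-4) + 49)**2 = (-80 + 49)**2 = (-31)**2 = 961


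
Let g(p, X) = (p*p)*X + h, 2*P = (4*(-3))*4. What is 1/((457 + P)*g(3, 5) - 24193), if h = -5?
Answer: -1/6873 ≈ -0.00014550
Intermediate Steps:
P = -24 (P = ((4*(-3))*4)/2 = (-12*4)/2 = (1/2)*(-48) = -24)
g(p, X) = -5 + X*p**2 (g(p, X) = (p*p)*X - 5 = p**2*X - 5 = X*p**2 - 5 = -5 + X*p**2)
1/((457 + P)*g(3, 5) - 24193) = 1/((457 - 24)*(-5 + 5*3**2) - 24193) = 1/(433*(-5 + 5*9) - 24193) = 1/(433*(-5 + 45) - 24193) = 1/(433*40 - 24193) = 1/(17320 - 24193) = 1/(-6873) = -1/6873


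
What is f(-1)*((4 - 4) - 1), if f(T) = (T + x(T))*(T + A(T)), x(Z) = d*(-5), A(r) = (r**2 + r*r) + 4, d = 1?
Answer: 30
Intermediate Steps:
A(r) = 4 + 2*r**2 (A(r) = (r**2 + r**2) + 4 = 2*r**2 + 4 = 4 + 2*r**2)
x(Z) = -5 (x(Z) = 1*(-5) = -5)
f(T) = (-5 + T)*(4 + T + 2*T**2) (f(T) = (T - 5)*(T + (4 + 2*T**2)) = (-5 + T)*(4 + T + 2*T**2))
f(-1)*((4 - 4) - 1) = (-20 - 1*(-1) - 9*(-1)**2 + 2*(-1)**3)*((4 - 4) - 1) = (-20 + 1 - 9*1 + 2*(-1))*(0 - 1) = (-20 + 1 - 9 - 2)*(-1) = -30*(-1) = 30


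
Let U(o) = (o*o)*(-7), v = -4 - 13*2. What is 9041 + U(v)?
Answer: 2741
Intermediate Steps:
v = -30 (v = -4 - 26 = -30)
U(o) = -7*o² (U(o) = o²*(-7) = -7*o²)
9041 + U(v) = 9041 - 7*(-30)² = 9041 - 7*900 = 9041 - 6300 = 2741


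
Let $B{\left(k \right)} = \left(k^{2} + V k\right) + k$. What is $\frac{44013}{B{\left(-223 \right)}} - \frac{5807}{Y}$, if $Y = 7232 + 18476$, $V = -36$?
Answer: $\frac{132897711}{246514012} \approx 0.53911$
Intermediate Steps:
$B{\left(k \right)} = k^{2} - 35 k$ ($B{\left(k \right)} = \left(k^{2} - 36 k\right) + k = k^{2} - 35 k$)
$Y = 25708$
$\frac{44013}{B{\left(-223 \right)}} - \frac{5807}{Y} = \frac{44013}{\left(-223\right) \left(-35 - 223\right)} - \frac{5807}{25708} = \frac{44013}{\left(-223\right) \left(-258\right)} - \frac{5807}{25708} = \frac{44013}{57534} - \frac{5807}{25708} = 44013 \cdot \frac{1}{57534} - \frac{5807}{25708} = \frac{14671}{19178} - \frac{5807}{25708} = \frac{132897711}{246514012}$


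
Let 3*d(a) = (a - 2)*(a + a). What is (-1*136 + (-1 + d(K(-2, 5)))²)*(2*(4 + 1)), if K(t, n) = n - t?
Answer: 32650/9 ≈ 3627.8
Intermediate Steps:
d(a) = 2*a*(-2 + a)/3 (d(a) = ((a - 2)*(a + a))/3 = ((-2 + a)*(2*a))/3 = (2*a*(-2 + a))/3 = 2*a*(-2 + a)/3)
(-1*136 + (-1 + d(K(-2, 5)))²)*(2*(4 + 1)) = (-1*136 + (-1 + 2*(5 - 1*(-2))*(-2 + (5 - 1*(-2)))/3)²)*(2*(4 + 1)) = (-136 + (-1 + 2*(5 + 2)*(-2 + (5 + 2))/3)²)*(2*5) = (-136 + (-1 + (⅔)*7*(-2 + 7))²)*10 = (-136 + (-1 + (⅔)*7*5)²)*10 = (-136 + (-1 + 70/3)²)*10 = (-136 + (67/3)²)*10 = (-136 + 4489/9)*10 = (3265/9)*10 = 32650/9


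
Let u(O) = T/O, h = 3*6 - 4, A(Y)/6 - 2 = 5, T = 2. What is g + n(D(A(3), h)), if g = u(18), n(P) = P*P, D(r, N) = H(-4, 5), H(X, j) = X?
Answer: 145/9 ≈ 16.111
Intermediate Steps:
A(Y) = 42 (A(Y) = 12 + 6*5 = 12 + 30 = 42)
h = 14 (h = 18 - 4 = 14)
D(r, N) = -4
n(P) = P²
u(O) = 2/O
g = ⅑ (g = 2/18 = 2*(1/18) = ⅑ ≈ 0.11111)
g + n(D(A(3), h)) = ⅑ + (-4)² = ⅑ + 16 = 145/9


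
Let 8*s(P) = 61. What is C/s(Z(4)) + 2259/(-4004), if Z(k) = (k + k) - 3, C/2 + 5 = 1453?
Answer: 92626873/244244 ≈ 379.24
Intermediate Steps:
C = 2896 (C = -10 + 2*1453 = -10 + 2906 = 2896)
Z(k) = -3 + 2*k (Z(k) = 2*k - 3 = -3 + 2*k)
s(P) = 61/8 (s(P) = (1/8)*61 = 61/8)
C/s(Z(4)) + 2259/(-4004) = 2896/(61/8) + 2259/(-4004) = 2896*(8/61) + 2259*(-1/4004) = 23168/61 - 2259/4004 = 92626873/244244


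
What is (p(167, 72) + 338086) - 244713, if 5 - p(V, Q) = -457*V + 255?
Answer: 169442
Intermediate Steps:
p(V, Q) = -250 + 457*V (p(V, Q) = 5 - (-457*V + 255) = 5 - (255 - 457*V) = 5 + (-255 + 457*V) = -250 + 457*V)
(p(167, 72) + 338086) - 244713 = ((-250 + 457*167) + 338086) - 244713 = ((-250 + 76319) + 338086) - 244713 = (76069 + 338086) - 244713 = 414155 - 244713 = 169442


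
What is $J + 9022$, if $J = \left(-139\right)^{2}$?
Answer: $28343$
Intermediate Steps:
$J = 19321$
$J + 9022 = 19321 + 9022 = 28343$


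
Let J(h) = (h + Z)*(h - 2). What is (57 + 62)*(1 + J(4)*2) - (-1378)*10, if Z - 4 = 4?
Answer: 19611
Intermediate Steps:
Z = 8 (Z = 4 + 4 = 8)
J(h) = (-2 + h)*(8 + h) (J(h) = (h + 8)*(h - 2) = (8 + h)*(-2 + h) = (-2 + h)*(8 + h))
(57 + 62)*(1 + J(4)*2) - (-1378)*10 = (57 + 62)*(1 + (-16 + 4² + 6*4)*2) - (-1378)*10 = 119*(1 + (-16 + 16 + 24)*2) - 1*(-13780) = 119*(1 + 24*2) + 13780 = 119*(1 + 48) + 13780 = 119*49 + 13780 = 5831 + 13780 = 19611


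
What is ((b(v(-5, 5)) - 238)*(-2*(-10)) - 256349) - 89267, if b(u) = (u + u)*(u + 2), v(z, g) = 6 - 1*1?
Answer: -348976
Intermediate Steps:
v(z, g) = 5 (v(z, g) = 6 - 1 = 5)
b(u) = 2*u*(2 + u) (b(u) = (2*u)*(2 + u) = 2*u*(2 + u))
((b(v(-5, 5)) - 238)*(-2*(-10)) - 256349) - 89267 = ((2*5*(2 + 5) - 238)*(-2*(-10)) - 256349) - 89267 = ((2*5*7 - 238)*20 - 256349) - 89267 = ((70 - 238)*20 - 256349) - 89267 = (-168*20 - 256349) - 89267 = (-3360 - 256349) - 89267 = -259709 - 89267 = -348976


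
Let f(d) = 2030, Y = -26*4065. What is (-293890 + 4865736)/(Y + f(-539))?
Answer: -2285923/51830 ≈ -44.104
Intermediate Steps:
Y = -105690
(-293890 + 4865736)/(Y + f(-539)) = (-293890 + 4865736)/(-105690 + 2030) = 4571846/(-103660) = 4571846*(-1/103660) = -2285923/51830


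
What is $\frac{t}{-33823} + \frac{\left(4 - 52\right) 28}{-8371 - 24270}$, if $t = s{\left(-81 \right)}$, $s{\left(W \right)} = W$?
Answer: $\frac{6871719}{157716649} \approx 0.04357$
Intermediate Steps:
$t = -81$
$\frac{t}{-33823} + \frac{\left(4 - 52\right) 28}{-8371 - 24270} = - \frac{81}{-33823} + \frac{\left(4 - 52\right) 28}{-8371 - 24270} = \left(-81\right) \left(- \frac{1}{33823}\right) + \frac{\left(-48\right) 28}{-8371 - 24270} = \frac{81}{33823} - \frac{1344}{-32641} = \frac{81}{33823} - - \frac{192}{4663} = \frac{81}{33823} + \frac{192}{4663} = \frac{6871719}{157716649}$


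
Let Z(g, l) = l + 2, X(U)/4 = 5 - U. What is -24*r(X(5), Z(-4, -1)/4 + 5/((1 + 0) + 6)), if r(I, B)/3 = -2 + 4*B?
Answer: -936/7 ≈ -133.71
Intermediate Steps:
X(U) = 20 - 4*U (X(U) = 4*(5 - U) = 20 - 4*U)
Z(g, l) = 2 + l
r(I, B) = -6 + 12*B (r(I, B) = 3*(-2 + 4*B) = -6 + 12*B)
-24*r(X(5), Z(-4, -1)/4 + 5/((1 + 0) + 6)) = -24*(-6 + 12*((2 - 1)/4 + 5/((1 + 0) + 6))) = -24*(-6 + 12*(1*(1/4) + 5/(1 + 6))) = -24*(-6 + 12*(1/4 + 5/7)) = -24*(-6 + 12*(27/28)) = -24*(-6 + 81/7) = -24*39/7 = -936/7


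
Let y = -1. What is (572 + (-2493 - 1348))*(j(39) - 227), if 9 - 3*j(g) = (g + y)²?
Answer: 6917204/3 ≈ 2.3057e+6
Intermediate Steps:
j(g) = 3 - (-1 + g)²/3 (j(g) = 3 - (g - 1)²/3 = 3 - (-1 + g)²/3)
(572 + (-2493 - 1348))*(j(39) - 227) = (572 + (-2493 - 1348))*((3 - (-1 + 39)²/3) - 227) = (572 - 3841)*((3 - ⅓*38²) - 227) = -3269*((3 - ⅓*1444) - 227) = -3269*((3 - 1444/3) - 227) = -3269*(-1435/3 - 227) = -3269*(-2116/3) = 6917204/3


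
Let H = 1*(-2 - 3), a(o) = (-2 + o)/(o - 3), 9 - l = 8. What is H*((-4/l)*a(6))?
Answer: 80/3 ≈ 26.667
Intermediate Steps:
l = 1 (l = 9 - 1*8 = 9 - 8 = 1)
a(o) = (-2 + o)/(-3 + o)
H = -5 (H = 1*(-5) = -5)
H*((-4/l)*a(6)) = -5*(-4/1)*(-2 + 6)/(-3 + 6) = -5*(-4*1)*4/3 = -(-20)*(⅓)*4 = -(-20)*4/3 = -5*(-16/3) = 80/3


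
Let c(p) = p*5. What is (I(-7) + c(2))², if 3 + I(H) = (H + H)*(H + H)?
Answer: 41209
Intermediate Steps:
I(H) = -3 + 4*H² (I(H) = -3 + (H + H)*(H + H) = -3 + (2*H)*(2*H) = -3 + 4*H²)
c(p) = 5*p
(I(-7) + c(2))² = ((-3 + 4*(-7)²) + 5*2)² = ((-3 + 4*49) + 10)² = ((-3 + 196) + 10)² = (193 + 10)² = 203² = 41209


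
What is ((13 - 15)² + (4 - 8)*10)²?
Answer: 1296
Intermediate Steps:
((13 - 15)² + (4 - 8)*10)² = ((-2)² - 4*10)² = (4 - 40)² = (-36)² = 1296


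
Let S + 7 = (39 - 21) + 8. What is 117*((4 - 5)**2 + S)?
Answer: 2340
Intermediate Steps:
S = 19 (S = -7 + ((39 - 21) + 8) = -7 + (18 + 8) = -7 + 26 = 19)
117*((4 - 5)**2 + S) = 117*((4 - 5)**2 + 19) = 117*((-1)**2 + 19) = 117*(1 + 19) = 117*20 = 2340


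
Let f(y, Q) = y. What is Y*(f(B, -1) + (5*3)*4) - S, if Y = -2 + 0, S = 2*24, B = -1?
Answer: -166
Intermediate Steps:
S = 48
Y = -2
Y*(f(B, -1) + (5*3)*4) - S = -2*(-1 + (5*3)*4) - 1*48 = -2*(-1 + 15*4) - 48 = -2*(-1 + 60) - 48 = -2*59 - 48 = -118 - 48 = -166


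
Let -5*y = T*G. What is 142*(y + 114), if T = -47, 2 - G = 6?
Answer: 54244/5 ≈ 10849.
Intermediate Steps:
G = -4 (G = 2 - 1*6 = 2 - 6 = -4)
y = -188/5 (y = -(-47)*(-4)/5 = -⅕*188 = -188/5 ≈ -37.600)
142*(y + 114) = 142*(-188/5 + 114) = 142*(382/5) = 54244/5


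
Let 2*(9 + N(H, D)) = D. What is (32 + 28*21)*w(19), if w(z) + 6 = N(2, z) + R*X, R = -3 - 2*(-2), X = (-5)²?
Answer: 12090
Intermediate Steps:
N(H, D) = -9 + D/2
X = 25
R = 1 (R = -3 + 4 = 1)
w(z) = 10 + z/2 (w(z) = -6 + ((-9 + z/2) + 1*25) = -6 + ((-9 + z/2) + 25) = -6 + (16 + z/2) = 10 + z/2)
(32 + 28*21)*w(19) = (32 + 28*21)*(10 + (½)*19) = (32 + 588)*(10 + 19/2) = 620*(39/2) = 12090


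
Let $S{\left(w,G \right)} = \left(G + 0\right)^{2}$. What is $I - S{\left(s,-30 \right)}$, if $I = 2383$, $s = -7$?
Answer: $1483$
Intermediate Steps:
$S{\left(w,G \right)} = G^{2}$
$I - S{\left(s,-30 \right)} = 2383 - \left(-30\right)^{2} = 2383 - 900 = 1483$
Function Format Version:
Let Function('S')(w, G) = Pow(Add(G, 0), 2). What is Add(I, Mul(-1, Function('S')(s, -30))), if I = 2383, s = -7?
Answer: 1483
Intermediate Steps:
Function('S')(w, G) = Pow(G, 2)
Add(I, Mul(-1, Function('S')(s, -30))) = Add(2383, Mul(-1, Pow(-30, 2))) = Add(2383, Mul(-1, 900)) = Add(2383, -900) = 1483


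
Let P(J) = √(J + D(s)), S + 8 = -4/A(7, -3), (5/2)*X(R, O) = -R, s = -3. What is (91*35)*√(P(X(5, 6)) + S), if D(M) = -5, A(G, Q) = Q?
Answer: 3185*√(-60 + 9*I*√7)/3 ≈ 1601.7 + 8378.2*I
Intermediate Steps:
X(R, O) = -2*R/5 (X(R, O) = 2*(-R)/5 = -2*R/5)
S = -20/3 (S = -8 - 4/(-3) = -8 - 4*(-⅓) = -8 + 4/3 = -20/3 ≈ -6.6667)
P(J) = √(-5 + J) (P(J) = √(J - 5) = √(-5 + J))
(91*35)*√(P(X(5, 6)) + S) = (91*35)*√(√(-5 - ⅖*5) - 20/3) = 3185*√(√(-5 - 2) - 20/3) = 3185*√(√(-7) - 20/3) = 3185*√(I*√7 - 20/3) = 3185*√(-20/3 + I*√7)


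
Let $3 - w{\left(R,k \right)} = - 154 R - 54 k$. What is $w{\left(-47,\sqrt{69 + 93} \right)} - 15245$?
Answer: $-22480 + 486 \sqrt{2} \approx -21793.0$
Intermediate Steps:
$w{\left(R,k \right)} = 3 + 54 k + 154 R$ ($w{\left(R,k \right)} = 3 - \left(- 154 R - 54 k\right) = 3 + \left(54 k + 154 R\right) = 3 + 54 k + 154 R$)
$w{\left(-47,\sqrt{69 + 93} \right)} - 15245 = \left(3 + 54 \sqrt{69 + 93} + 154 \left(-47\right)\right) - 15245 = \left(3 + 54 \sqrt{162} - 7238\right) - 15245 = \left(3 + 54 \cdot 9 \sqrt{2} - 7238\right) - 15245 = \left(3 + 486 \sqrt{2} - 7238\right) - 15245 = \left(-7235 + 486 \sqrt{2}\right) - 15245 = -22480 + 486 \sqrt{2}$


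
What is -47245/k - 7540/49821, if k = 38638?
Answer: -2645123665/1924983798 ≈ -1.3741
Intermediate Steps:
-47245/k - 7540/49821 = -47245/38638 - 7540/49821 = -2645123665/1924983798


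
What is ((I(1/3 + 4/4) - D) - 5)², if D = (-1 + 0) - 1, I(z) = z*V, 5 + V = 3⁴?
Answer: 87025/9 ≈ 9669.4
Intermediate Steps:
V = 76 (V = -5 + 3⁴ = -5 + 81 = 76)
I(z) = 76*z (I(z) = z*76 = 76*z)
D = -2 (D = -1 - 1 = -2)
((I(1/3 + 4/4) - D) - 5)² = ((76*(1/3 + 4/4) - 1*(-2)) - 5)² = ((76*(1*(⅓) + 4*(¼)) + 2) - 5)² = ((76*(⅓ + 1) + 2) - 5)² = ((76*(4/3) + 2) - 5)² = ((304/3 + 2) - 5)² = (310/3 - 5)² = (295/3)² = 87025/9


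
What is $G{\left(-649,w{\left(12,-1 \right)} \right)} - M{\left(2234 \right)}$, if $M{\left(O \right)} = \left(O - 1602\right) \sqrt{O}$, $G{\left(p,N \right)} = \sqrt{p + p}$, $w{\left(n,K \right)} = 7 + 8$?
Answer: $- 632 \sqrt{2234} + i \sqrt{1298} \approx -29872.0 + 36.028 i$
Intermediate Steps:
$w{\left(n,K \right)} = 15$
$G{\left(p,N \right)} = \sqrt{2} \sqrt{p}$ ($G{\left(p,N \right)} = \sqrt{2 p} = \sqrt{2} \sqrt{p}$)
$M{\left(O \right)} = \sqrt{O} \left(-1602 + O\right)$ ($M{\left(O \right)} = \left(-1602 + O\right) \sqrt{O} = \sqrt{O} \left(-1602 + O\right)$)
$G{\left(-649,w{\left(12,-1 \right)} \right)} - M{\left(2234 \right)} = \sqrt{2} \sqrt{-649} - \sqrt{2234} \left(-1602 + 2234\right) = \sqrt{2} i \sqrt{649} - \sqrt{2234} \cdot 632 = i \sqrt{1298} - 632 \sqrt{2234} = - 632 \sqrt{2234} + i \sqrt{1298}$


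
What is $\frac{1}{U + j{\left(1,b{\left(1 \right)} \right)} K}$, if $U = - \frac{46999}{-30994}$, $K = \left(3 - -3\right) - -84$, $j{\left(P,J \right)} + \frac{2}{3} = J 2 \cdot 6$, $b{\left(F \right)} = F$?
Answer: $\frac{30994}{31660879} \approx 0.00097894$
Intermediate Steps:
$j{\left(P,J \right)} = - \frac{2}{3} + 12 J$ ($j{\left(P,J \right)} = - \frac{2}{3} + J 2 \cdot 6 = - \frac{2}{3} + 2 J 6 = - \frac{2}{3} + 12 J$)
$K = 90$ ($K = \left(3 + 3\right) + 84 = 6 + 84 = 90$)
$U = \frac{46999}{30994}$ ($U = \left(-46999\right) \left(- \frac{1}{30994}\right) = \frac{46999}{30994} \approx 1.5164$)
$\frac{1}{U + j{\left(1,b{\left(1 \right)} \right)} K} = \frac{1}{\frac{46999}{30994} + \left(- \frac{2}{3} + 12 \cdot 1\right) 90} = \frac{1}{\frac{46999}{30994} + \left(- \frac{2}{3} + 12\right) 90} = \frac{1}{\frac{46999}{30994} + \frac{34}{3} \cdot 90} = \frac{1}{\frac{46999}{30994} + 1020} = \frac{1}{\frac{31660879}{30994}} = \frac{30994}{31660879}$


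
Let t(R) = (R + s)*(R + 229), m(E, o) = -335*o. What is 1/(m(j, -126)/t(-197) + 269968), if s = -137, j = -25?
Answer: 5344/1442687887 ≈ 3.7042e-6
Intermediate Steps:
t(R) = (-137 + R)*(229 + R) (t(R) = (R - 137)*(R + 229) = (-137 + R)*(229 + R))
1/(m(j, -126)/t(-197) + 269968) = 1/((-335*(-126))/(-31373 + (-197)² + 92*(-197)) + 269968) = 1/(42210/(-31373 + 38809 - 18124) + 269968) = 1/(42210/(-10688) + 269968) = 1/(42210*(-1/10688) + 269968) = 1/(-21105/5344 + 269968) = 1/(1442687887/5344) = 5344/1442687887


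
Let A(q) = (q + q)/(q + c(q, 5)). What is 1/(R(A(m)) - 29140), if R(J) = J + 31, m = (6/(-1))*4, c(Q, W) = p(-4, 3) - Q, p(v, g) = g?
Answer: -1/29125 ≈ -3.4335e-5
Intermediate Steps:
c(Q, W) = 3 - Q
m = -24 (m = (6*(-1))*4 = -6*4 = -24)
A(q) = 2*q/3 (A(q) = (q + q)/(q + (3 - q)) = (2*q)/3 = (2*q)*(⅓) = 2*q/3)
R(J) = 31 + J
1/(R(A(m)) - 29140) = 1/((31 + (⅔)*(-24)) - 29140) = 1/((31 - 16) - 29140) = 1/(15 - 29140) = 1/(-29125) = -1/29125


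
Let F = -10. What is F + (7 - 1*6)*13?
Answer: 3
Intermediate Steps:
F + (7 - 1*6)*13 = -10 + (7 - 1*6)*13 = -10 + (7 - 6)*13 = -10 + 1*13 = -10 + 13 = 3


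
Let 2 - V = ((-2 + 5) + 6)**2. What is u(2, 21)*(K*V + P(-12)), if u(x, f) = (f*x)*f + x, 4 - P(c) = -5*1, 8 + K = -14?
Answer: 1544348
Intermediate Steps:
K = -22 (K = -8 - 14 = -22)
P(c) = 9 (P(c) = 4 - (-5) = 4 - 1*(-5) = 4 + 5 = 9)
u(x, f) = x + x*f**2 (u(x, f) = x*f**2 + x = x + x*f**2)
V = -79 (V = 2 - ((-2 + 5) + 6)**2 = 2 - (3 + 6)**2 = 2 - 1*9**2 = 2 - 1*81 = 2 - 81 = -79)
u(2, 21)*(K*V + P(-12)) = (2*(1 + 21**2))*(-22*(-79) + 9) = (2*(1 + 441))*(1738 + 9) = (2*442)*1747 = 884*1747 = 1544348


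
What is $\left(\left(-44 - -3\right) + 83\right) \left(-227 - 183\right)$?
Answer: $-17220$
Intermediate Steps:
$\left(\left(-44 - -3\right) + 83\right) \left(-227 - 183\right) = \left(\left(-44 + 3\right) + 83\right) \left(-410\right) = \left(-41 + 83\right) \left(-410\right) = 42 \left(-410\right) = -17220$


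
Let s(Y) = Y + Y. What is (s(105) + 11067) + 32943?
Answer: 44220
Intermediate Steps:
s(Y) = 2*Y
(s(105) + 11067) + 32943 = (2*105 + 11067) + 32943 = (210 + 11067) + 32943 = 11277 + 32943 = 44220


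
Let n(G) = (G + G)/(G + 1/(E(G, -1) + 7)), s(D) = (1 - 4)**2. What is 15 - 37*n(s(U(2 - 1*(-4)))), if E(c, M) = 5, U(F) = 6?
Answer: -6357/109 ≈ -58.321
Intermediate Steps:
s(D) = 9 (s(D) = (-3)**2 = 9)
n(G) = 2*G/(1/12 + G) (n(G) = (G + G)/(G + 1/(5 + 7)) = (2*G)/(G + 1/12) = (2*G)/(1/12 + G) = 2*G/(1/12 + G))
15 - 37*n(s(U(2 - 1*(-4)))) = 15 - 888*9/(1 + 12*9) = 15 - 888*9/(1 + 108) = 15 - 888*9/109 = 15 - 37*216/109 = 15 - 7992/109 = -6357/109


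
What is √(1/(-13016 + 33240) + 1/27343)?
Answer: √102749333999/34561552 ≈ 0.0092746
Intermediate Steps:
√(1/(-13016 + 33240) + 1/27343) = √(1/20224 + 1/27343) = √(47567/552984832) = √102749333999/34561552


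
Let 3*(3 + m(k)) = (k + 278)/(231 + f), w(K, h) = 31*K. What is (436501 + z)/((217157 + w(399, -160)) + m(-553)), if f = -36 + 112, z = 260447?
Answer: 160472277/52847602 ≈ 3.0365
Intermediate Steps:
f = 76
m(k) = -2485/921 + k/921 (m(k) = -3 + ((k + 278)/(231 + 76))/3 = -3 + ((278 + k)/307)/3 = -3 + ((278 + k)*(1/307))/3 = -3 + (278/307 + k/307)/3 = -3 + (278/921 + k/921) = -2485/921 + k/921)
(436501 + z)/((217157 + w(399, -160)) + m(-553)) = (436501 + 260447)/((217157 + 31*399) + (-2485/921 + (1/921)*(-553))) = 696948/((217157 + 12369) + (-2485/921 - 553/921)) = 696948/(229526 - 3038/921) = 696948/(211390408/921) = 696948*(921/211390408) = 160472277/52847602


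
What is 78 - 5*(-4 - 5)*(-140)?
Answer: -6222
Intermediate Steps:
78 - 5*(-4 - 5)*(-140) = 78 - 5*(-9)*(-140) = 78 + 45*(-140) = 78 - 6300 = -6222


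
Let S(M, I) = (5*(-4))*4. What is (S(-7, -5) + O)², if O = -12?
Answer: 8464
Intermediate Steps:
S(M, I) = -80 (S(M, I) = -20*4 = -80)
(S(-7, -5) + O)² = (-80 - 12)² = (-92)² = 8464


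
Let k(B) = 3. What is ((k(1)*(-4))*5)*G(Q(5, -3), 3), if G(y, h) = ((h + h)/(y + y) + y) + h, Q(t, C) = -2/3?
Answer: 130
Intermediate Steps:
Q(t, C) = -⅔ (Q(t, C) = -2*⅓ = -⅔)
G(y, h) = h + y + h/y (G(y, h) = ((2*h)/((2*y)) + y) + h = ((2*h)*(1/(2*y)) + y) + h = (h/y + y) + h = (y + h/y) + h = h + y + h/y)
((k(1)*(-4))*5)*G(Q(5, -3), 3) = ((3*(-4))*5)*(3 - ⅔ + 3/(-⅔)) = (-12*5)*(3 - ⅔ + 3*(-3/2)) = -60*(3 - ⅔ - 9/2) = -60*(-13/6) = 130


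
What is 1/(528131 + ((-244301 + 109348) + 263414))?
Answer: 1/656592 ≈ 1.5230e-6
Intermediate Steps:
1/(528131 + ((-244301 + 109348) + 263414)) = 1/(528131 + (-134953 + 263414)) = 1/(528131 + 128461) = 1/656592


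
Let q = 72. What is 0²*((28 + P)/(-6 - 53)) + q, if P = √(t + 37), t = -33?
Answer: 72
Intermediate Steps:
P = 2 (P = √(-33 + 37) = √4 = 2)
0²*((28 + P)/(-6 - 53)) + q = 0²*((28 + 2)/(-6 - 53)) + 72 = 0*(30/(-59)) + 72 = 0*(30*(-1/59)) + 72 = 0*(-30/59) + 72 = 0 + 72 = 72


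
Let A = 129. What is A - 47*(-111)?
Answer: 5346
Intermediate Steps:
A - 47*(-111) = 129 - 47*(-111) = 129 + 5217 = 5346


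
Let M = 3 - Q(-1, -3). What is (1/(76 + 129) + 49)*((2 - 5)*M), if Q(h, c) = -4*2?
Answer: -331518/205 ≈ -1617.2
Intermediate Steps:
Q(h, c) = -8
M = 11 (M = 3 - 1*(-8) = 3 + 8 = 11)
(1/(76 + 129) + 49)*((2 - 5)*M) = (1/(76 + 129) + 49)*((2 - 5)*11) = (1/205 + 49)*(-3*11) = (1/205 + 49)*(-33) = (10046/205)*(-33) = -331518/205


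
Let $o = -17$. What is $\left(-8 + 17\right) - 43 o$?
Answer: $740$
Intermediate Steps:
$\left(-8 + 17\right) - 43 o = \left(-8 + 17\right) - -731 = 9 + 731 = 740$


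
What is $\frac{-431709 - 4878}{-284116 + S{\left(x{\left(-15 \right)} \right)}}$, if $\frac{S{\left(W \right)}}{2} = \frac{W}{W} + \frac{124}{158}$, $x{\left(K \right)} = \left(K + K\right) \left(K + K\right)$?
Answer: $\frac{34490373}{22444882} \approx 1.5367$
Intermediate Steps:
$x{\left(K \right)} = 4 K^{2}$ ($x{\left(K \right)} = 2 K 2 K = 4 K^{2}$)
$S{\left(W \right)} = \frac{282}{79}$ ($S{\left(W \right)} = 2 \left(\frac{W}{W} + \frac{124}{158}\right) = 2 \left(1 + 124 \cdot \frac{1}{158}\right) = 2 \left(1 + \frac{62}{79}\right) = 2 \cdot \frac{141}{79} = \frac{282}{79}$)
$\frac{-431709 - 4878}{-284116 + S{\left(x{\left(-15 \right)} \right)}} = \frac{-431709 - 4878}{-284116 + \frac{282}{79}} = - \frac{436587}{- \frac{22444882}{79}} = \left(-436587\right) \left(- \frac{79}{22444882}\right) = \frac{34490373}{22444882}$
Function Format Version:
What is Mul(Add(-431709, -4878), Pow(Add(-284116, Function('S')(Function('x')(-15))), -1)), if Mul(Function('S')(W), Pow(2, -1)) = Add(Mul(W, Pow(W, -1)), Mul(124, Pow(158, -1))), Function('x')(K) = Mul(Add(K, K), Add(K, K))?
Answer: Rational(34490373, 22444882) ≈ 1.5367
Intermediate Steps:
Function('x')(K) = Mul(4, Pow(K, 2)) (Function('x')(K) = Mul(Mul(2, K), Mul(2, K)) = Mul(4, Pow(K, 2)))
Function('S')(W) = Rational(282, 79) (Function('S')(W) = Mul(2, Add(Mul(W, Pow(W, -1)), Mul(124, Pow(158, -1)))) = Mul(2, Add(1, Mul(124, Rational(1, 158)))) = Mul(2, Add(1, Rational(62, 79))) = Mul(2, Rational(141, 79)) = Rational(282, 79))
Mul(Add(-431709, -4878), Pow(Add(-284116, Function('S')(Function('x')(-15))), -1)) = Mul(Add(-431709, -4878), Pow(Add(-284116, Rational(282, 79)), -1)) = Mul(-436587, Pow(Rational(-22444882, 79), -1)) = Mul(-436587, Rational(-79, 22444882)) = Rational(34490373, 22444882)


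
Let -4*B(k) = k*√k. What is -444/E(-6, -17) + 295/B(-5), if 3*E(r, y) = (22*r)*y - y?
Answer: -1332/2261 - 236*I*√5/5 ≈ -0.58912 - 105.54*I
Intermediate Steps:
B(k) = -k^(3/2)/4 (B(k) = -k*√k/4 = -k^(3/2)/4)
E(r, y) = -y/3 + 22*r*y/3 (E(r, y) = ((22*r)*y - y)/3 = (22*r*y - y)/3 = (-y + 22*r*y)/3 = -y/3 + 22*r*y/3)
-444/E(-6, -17) + 295/B(-5) = -444*(-3/(17*(-1 + 22*(-6)))) + 295/((-(-5)*I*√5/4)) = -444*(-3/(17*(-1 - 132))) + 295/((-(-5)*I*√5/4)) = -444/((⅓)*(-17)*(-133)) + 295/((5*I*√5/4)) = -444/2261/3 + 295*(-4*I*√5/25) = -444*3/2261 - 236*I*√5/5 = -1332/2261 - 236*I*√5/5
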